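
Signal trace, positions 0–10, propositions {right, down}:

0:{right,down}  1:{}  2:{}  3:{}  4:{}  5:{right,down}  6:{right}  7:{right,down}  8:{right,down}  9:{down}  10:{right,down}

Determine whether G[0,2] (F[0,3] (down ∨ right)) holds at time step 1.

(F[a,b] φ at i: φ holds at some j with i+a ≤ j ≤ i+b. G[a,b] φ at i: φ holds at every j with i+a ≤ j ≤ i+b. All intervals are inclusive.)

Check F[0,3] (down ∨ right) at every j in [1,3]:
  j=1: fails (none in [1,4])
  j=2: holds (witness at 5)
  j=3: holds (witness at 5)
Fails at j=1 → formula fails.

Does not hold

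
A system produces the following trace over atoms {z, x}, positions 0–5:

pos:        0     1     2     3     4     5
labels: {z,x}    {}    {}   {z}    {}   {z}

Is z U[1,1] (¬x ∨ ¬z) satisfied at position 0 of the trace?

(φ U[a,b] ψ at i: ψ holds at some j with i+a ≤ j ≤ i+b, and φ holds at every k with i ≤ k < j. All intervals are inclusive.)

True

Need some j in [1,1] with (¬x ∨ ¬z), and z at every k in [0,j-1].
  j=1: (¬x ∨ ¬z) holds; z holds at every k in [0,0] → satisfied.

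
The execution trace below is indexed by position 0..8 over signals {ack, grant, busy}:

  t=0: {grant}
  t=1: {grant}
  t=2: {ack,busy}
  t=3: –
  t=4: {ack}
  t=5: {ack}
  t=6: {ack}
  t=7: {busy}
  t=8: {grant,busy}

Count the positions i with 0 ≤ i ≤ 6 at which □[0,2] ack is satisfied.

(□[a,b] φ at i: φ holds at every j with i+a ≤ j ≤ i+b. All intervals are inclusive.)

1

Evaluate at each i in [0,6]:
  i=0: ✗ (fails at j=0)
  i=1: ✗ (fails at j=1)
  i=2: ✗ (fails at j=3)
  i=3: ✗ (fails at j=3)
  i=4: ✓ (all of [4,6])
  i=5: ✗ (fails at j=7)
  i=6: ✗ (fails at j=7)
Positions where it holds: {4} → 1.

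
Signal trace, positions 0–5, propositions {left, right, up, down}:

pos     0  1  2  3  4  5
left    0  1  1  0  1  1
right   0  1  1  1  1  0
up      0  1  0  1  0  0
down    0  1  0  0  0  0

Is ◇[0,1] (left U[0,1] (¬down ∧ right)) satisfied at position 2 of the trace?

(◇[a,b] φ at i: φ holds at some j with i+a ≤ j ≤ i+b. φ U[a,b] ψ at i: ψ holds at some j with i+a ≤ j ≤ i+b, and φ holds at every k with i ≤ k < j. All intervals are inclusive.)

Check (left U[0,1] (¬down ∧ right)) at each j in [2,3]:
  j=2: holds
  j=3: holds
Found at j=2 → formula holds.

Yes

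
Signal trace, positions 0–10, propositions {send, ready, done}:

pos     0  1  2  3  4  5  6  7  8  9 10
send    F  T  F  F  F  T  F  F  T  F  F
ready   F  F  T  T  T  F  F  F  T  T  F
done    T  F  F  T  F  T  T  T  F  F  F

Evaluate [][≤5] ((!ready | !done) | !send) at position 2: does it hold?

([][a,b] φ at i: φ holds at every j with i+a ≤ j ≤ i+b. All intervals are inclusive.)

Check ((!ready | !done) | !send) at every j in [2,7]:
  j=2: true
  j=3: true
  j=4: true
  j=5: true
  j=6: true
  j=7: true
All positions satisfy it → formula holds.

True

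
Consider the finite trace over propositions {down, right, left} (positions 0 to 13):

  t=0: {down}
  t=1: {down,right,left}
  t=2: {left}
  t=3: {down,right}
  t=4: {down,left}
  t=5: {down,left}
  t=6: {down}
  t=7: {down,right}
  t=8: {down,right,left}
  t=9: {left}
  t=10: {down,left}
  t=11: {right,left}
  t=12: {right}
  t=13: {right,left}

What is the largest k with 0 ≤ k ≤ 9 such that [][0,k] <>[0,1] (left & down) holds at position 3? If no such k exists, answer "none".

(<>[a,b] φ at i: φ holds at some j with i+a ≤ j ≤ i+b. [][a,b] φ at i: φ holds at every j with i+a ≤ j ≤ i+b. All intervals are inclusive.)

2

<>[0,1] (left & down) must hold from j=3 onward; find where it first fails.
  j=3: holds
  j=4: holds
  j=5: holds
  j=6: fails
Holds on [3,5], so largest k = 2.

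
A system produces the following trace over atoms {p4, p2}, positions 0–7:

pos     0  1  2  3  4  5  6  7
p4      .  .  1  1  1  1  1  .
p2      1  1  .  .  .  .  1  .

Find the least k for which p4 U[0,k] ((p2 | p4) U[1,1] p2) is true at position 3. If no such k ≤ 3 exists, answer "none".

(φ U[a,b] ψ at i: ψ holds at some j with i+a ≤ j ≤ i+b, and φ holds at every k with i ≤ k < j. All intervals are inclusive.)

2

Need earliest j ≥ 3 with ((p2 | p4) U[1,1] p2), and p4 at every k in [3,j-1].
  j=3: rhs fails.
  j=4: rhs fails.
  j=5: rhs holds; lhs holds on [3,4]. k = 2.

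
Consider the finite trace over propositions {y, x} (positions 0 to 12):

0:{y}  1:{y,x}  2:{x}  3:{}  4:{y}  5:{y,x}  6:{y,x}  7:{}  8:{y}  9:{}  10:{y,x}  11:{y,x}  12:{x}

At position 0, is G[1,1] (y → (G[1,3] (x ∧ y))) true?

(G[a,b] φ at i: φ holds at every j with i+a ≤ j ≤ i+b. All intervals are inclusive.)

Check (y → (G[1,3] (x ∧ y))) at every j in [1,1]:
  j=1: antecedent true; consequent fails at 2 → ✗
Fails at j=1 → formula fails.

False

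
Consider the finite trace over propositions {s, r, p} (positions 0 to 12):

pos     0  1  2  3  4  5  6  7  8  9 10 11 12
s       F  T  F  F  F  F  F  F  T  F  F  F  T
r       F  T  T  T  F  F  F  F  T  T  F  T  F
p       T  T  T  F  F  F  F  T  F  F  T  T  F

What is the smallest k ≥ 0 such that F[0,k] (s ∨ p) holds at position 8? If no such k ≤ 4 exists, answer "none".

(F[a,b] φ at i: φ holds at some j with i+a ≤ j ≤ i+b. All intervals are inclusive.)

Scan j = 8,9,… for (s ∨ p):
  j=8: holds
First hit at j=8, so smallest k = 8-8 = 0.

0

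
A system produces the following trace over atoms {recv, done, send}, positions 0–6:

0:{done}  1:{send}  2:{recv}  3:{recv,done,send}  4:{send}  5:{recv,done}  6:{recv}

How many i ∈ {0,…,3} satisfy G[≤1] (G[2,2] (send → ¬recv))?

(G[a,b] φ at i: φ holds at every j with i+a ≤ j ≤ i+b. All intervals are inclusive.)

2

Evaluate at each i in [0,3]:
  i=0: ✗ (fails at j=1)
  i=1: ✗ (fails at j=1)
  i=2: ✓ (all of [2,3])
  i=3: ✓ (all of [3,4])
Positions where it holds: {2, 3} → 2.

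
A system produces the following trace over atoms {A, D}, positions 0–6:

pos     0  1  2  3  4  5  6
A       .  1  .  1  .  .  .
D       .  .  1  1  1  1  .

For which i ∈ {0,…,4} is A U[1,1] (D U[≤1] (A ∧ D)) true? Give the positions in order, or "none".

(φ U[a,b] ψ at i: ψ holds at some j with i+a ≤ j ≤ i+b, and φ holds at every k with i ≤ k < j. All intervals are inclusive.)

1

Evaluate at each i in [0,4]:
  i=0: ✗ (no rhs in [1,1])
  i=1: ✓ (rhs at j=2; lhs holds on [1,1])
  i=2: ✗ (lhs fails at k=2 before rhs at j=3)
  i=3: ✗ (no rhs in [4,4])
  i=4: ✗ (no rhs in [5,5])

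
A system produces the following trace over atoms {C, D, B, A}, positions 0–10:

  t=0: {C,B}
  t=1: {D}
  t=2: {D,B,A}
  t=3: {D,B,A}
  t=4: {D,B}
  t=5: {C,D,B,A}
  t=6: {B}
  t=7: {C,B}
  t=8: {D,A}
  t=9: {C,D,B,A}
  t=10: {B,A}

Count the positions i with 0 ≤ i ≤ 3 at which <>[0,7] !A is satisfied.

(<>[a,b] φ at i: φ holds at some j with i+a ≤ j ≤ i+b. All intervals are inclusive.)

Evaluate at each i in [0,3]:
  i=0: ✓ (witness j=0)
  i=1: ✓ (witness j=1)
  i=2: ✓ (witness j=4)
  i=3: ✓ (witness j=4)
Positions where it holds: {0, 1, 2, 3} → 4.

4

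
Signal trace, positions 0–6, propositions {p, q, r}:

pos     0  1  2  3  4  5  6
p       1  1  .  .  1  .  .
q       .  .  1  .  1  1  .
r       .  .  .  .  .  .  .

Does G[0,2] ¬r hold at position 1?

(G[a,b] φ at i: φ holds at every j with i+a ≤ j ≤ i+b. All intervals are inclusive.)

Check ¬r at every j in [1,3]:
  j=1: true
  j=2: true
  j=3: true
All positions satisfy it → formula holds.

True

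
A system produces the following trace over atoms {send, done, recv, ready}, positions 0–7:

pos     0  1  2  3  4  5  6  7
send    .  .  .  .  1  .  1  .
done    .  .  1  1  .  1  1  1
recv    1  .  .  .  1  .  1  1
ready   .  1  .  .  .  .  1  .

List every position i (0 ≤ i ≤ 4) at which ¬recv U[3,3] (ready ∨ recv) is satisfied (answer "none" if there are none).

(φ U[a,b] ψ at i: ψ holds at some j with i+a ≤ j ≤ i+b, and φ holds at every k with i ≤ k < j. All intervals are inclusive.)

Evaluate at each i in [0,4]:
  i=0: ✗ (no rhs in [3,3])
  i=1: ✓ (rhs at j=4; lhs holds on [1,3])
  i=2: ✗ (no rhs in [5,5])
  i=3: ✗ (lhs fails at k=4 before rhs at j=6)
  i=4: ✗ (lhs fails at k=4 before rhs at j=7)

1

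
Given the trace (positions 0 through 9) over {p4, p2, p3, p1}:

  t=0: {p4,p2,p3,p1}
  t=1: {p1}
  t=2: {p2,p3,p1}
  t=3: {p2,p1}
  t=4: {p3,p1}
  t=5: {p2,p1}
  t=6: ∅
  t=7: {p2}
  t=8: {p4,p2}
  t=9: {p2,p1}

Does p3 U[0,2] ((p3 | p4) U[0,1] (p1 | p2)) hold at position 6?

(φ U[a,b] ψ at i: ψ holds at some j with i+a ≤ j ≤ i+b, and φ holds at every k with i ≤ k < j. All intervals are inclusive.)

Need some j in [6,8] with ((p3 | p4) U[0,1] (p1 | p2)), and p3 at every k in [6,j-1].
  j=6: ((p3 | p4) U[0,1] (p1 | p2)) — fails.
  j=7: ((p3 | p4) U[0,1] (p1 | p2)) holds, but p3 fails at k=6 → not this j.
  j=8: ((p3 | p4) U[0,1] (p1 | p2)) holds, but p3 fails at k=6 → not this j.
No j in the window works → until fails.

No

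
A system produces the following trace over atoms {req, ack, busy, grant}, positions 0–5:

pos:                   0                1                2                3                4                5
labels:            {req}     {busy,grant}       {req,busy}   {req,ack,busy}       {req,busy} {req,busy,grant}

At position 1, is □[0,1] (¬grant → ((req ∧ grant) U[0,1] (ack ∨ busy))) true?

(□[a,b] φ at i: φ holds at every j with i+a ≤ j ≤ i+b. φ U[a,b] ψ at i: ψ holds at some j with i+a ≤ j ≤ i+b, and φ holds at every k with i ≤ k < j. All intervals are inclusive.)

True

Check (¬grant → ((req ∧ grant) U[0,1] (ack ∨ busy))) at every j in [1,2]:
  j=1: antecedent false → ✓
  j=2: antecedent true; consequent holds → ✓
All positions satisfy it → formula holds.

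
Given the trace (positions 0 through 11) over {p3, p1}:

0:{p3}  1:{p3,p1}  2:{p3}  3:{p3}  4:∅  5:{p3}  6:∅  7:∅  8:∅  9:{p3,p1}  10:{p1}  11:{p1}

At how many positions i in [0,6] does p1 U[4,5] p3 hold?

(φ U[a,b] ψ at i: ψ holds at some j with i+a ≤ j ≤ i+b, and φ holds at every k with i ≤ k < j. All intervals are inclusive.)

Evaluate at each i in [0,6]:
  i=0: ✗ (lhs fails at k=0 before rhs at j=5)
  i=1: ✗ (lhs fails at k=2 before rhs at j=5)
  i=2: ✗ (no rhs in [6,7])
  i=3: ✗ (no rhs in [7,8])
  i=4: ✗ (lhs fails at k=4 before rhs at j=9)
  i=5: ✗ (lhs fails at k=5 before rhs at j=9)
  i=6: ✗ (no rhs in [10,11])
Positions where it holds: {} → 0.

0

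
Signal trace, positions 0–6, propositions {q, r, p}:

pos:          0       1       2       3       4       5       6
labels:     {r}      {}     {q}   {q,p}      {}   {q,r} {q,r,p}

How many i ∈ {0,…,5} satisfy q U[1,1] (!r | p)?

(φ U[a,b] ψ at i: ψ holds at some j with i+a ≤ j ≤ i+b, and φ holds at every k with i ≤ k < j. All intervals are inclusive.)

Evaluate at each i in [0,5]:
  i=0: ✗ (lhs fails at k=0 before rhs at j=1)
  i=1: ✗ (lhs fails at k=1 before rhs at j=2)
  i=2: ✓ (rhs at j=3; lhs holds on [2,2])
  i=3: ✓ (rhs at j=4; lhs holds on [3,3])
  i=4: ✗ (no rhs in [5,5])
  i=5: ✓ (rhs at j=6; lhs holds on [5,5])
Positions where it holds: {2, 3, 5} → 3.

3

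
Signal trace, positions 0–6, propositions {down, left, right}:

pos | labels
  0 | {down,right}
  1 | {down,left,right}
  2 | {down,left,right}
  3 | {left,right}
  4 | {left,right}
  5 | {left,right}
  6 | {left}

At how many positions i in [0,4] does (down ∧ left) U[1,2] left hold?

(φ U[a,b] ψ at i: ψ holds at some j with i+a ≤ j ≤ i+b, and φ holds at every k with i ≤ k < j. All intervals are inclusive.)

Evaluate at each i in [0,4]:
  i=0: ✗ (lhs fails at k=0 before rhs at j=1)
  i=1: ✓ (rhs at j=2; lhs holds on [1,1])
  i=2: ✓ (rhs at j=3; lhs holds on [2,2])
  i=3: ✗ (lhs fails at k=3 before rhs at j=4)
  i=4: ✗ (lhs fails at k=4 before rhs at j=5)
Positions where it holds: {1, 2} → 2.

2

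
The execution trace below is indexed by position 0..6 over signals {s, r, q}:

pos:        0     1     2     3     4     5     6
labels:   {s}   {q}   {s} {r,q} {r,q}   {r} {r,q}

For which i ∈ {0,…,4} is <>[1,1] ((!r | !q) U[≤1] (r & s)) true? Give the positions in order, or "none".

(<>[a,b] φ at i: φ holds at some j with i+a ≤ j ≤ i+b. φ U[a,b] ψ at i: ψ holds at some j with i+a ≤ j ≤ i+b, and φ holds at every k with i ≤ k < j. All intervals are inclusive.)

none

Evaluate at each i in [0,4]:
  i=0: ✗ (none in [1,1])
  i=1: ✗ (none in [2,2])
  i=2: ✗ (none in [3,3])
  i=3: ✗ (none in [4,4])
  i=4: ✗ (none in [5,5])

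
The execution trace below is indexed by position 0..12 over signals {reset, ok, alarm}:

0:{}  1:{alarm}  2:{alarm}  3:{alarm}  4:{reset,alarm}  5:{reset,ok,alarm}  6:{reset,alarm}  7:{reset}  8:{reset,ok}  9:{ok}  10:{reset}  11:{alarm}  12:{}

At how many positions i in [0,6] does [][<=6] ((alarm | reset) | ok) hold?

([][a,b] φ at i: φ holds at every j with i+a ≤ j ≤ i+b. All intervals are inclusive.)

5

Evaluate at each i in [0,6]:
  i=0: ✗ (fails at j=0)
  i=1: ✓ (all of [1,7])
  i=2: ✓ (all of [2,8])
  i=3: ✓ (all of [3,9])
  i=4: ✓ (all of [4,10])
  i=5: ✓ (all of [5,11])
  i=6: ✗ (fails at j=12)
Positions where it holds: {1, 2, 3, 4, 5} → 5.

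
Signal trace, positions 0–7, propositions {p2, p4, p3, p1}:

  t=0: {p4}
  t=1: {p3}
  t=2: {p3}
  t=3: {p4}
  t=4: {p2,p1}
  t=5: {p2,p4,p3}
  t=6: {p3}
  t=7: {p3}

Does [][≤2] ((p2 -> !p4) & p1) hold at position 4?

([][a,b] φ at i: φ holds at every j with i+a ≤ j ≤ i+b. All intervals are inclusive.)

Check ((p2 -> !p4) & p1) at every j in [4,6]:
  j=4: true
  j=5: false
  j=6: false
Fails at j=5 → formula fails.

False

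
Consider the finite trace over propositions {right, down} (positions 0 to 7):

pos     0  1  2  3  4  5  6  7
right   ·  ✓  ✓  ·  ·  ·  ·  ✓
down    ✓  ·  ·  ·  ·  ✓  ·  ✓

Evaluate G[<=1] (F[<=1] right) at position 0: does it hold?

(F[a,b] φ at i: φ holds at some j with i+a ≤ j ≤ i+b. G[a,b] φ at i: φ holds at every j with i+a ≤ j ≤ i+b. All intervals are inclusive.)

Check F[<=1] right at every j in [0,1]:
  j=0: holds (witness at 1)
  j=1: holds (witness at 1)
All positions satisfy it → formula holds.

True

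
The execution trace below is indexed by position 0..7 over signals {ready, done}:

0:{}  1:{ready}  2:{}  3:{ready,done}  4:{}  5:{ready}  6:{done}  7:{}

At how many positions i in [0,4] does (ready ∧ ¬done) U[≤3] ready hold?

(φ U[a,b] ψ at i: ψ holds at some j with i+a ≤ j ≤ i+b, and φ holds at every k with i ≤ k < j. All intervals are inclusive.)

Evaluate at each i in [0,4]:
  i=0: ✗ (lhs fails at k=0 before rhs at j=1)
  i=1: ✓ (rhs at j=1)
  i=2: ✗ (lhs fails at k=2 before rhs at j=3)
  i=3: ✓ (rhs at j=3)
  i=4: ✗ (lhs fails at k=4 before rhs at j=5)
Positions where it holds: {1, 3} → 2.

2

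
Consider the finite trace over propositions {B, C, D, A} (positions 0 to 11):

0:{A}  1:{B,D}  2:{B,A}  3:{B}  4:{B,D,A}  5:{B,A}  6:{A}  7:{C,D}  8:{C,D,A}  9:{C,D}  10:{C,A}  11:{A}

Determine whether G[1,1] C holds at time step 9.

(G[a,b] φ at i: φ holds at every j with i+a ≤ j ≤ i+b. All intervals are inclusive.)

Check C at every j in [10,10]:
  j=10: true
All positions satisfy it → formula holds.

Holds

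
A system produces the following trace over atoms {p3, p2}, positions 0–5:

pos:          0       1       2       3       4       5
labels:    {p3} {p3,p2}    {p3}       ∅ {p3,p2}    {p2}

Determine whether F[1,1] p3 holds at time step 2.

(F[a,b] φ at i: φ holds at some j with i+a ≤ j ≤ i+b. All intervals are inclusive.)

Check p3 at each j in [3,3]:
  j=3: false
No position in the window satisfies it → formula fails.

No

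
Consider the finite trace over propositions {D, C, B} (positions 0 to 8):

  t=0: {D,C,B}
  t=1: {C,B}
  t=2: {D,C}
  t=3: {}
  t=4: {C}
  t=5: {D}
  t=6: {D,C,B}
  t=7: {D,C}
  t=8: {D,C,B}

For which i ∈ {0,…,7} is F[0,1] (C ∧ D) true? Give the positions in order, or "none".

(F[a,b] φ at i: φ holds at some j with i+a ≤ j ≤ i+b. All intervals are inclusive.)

Evaluate at each i in [0,7]:
  i=0: ✓ (witness j=0)
  i=1: ✓ (witness j=2)
  i=2: ✓ (witness j=2)
  i=3: ✗ (none in [3,4])
  i=4: ✗ (none in [4,5])
  i=5: ✓ (witness j=6)
  i=6: ✓ (witness j=6)
  i=7: ✓ (witness j=7)

0, 1, 2, 5, 6, 7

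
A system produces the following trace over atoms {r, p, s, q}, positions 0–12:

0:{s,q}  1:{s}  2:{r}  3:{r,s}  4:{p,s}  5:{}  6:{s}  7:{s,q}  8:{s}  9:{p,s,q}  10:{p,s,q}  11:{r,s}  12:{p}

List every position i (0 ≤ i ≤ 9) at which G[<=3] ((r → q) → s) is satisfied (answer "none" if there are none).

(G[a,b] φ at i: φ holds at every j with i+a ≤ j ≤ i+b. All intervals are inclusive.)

Evaluate at each i in [0,9]:
  i=0: ✓ (all of [0,3])
  i=1: ✓ (all of [1,4])
  i=2: ✗ (fails at j=5)
  i=3: ✗ (fails at j=5)
  i=4: ✗ (fails at j=5)
  i=5: ✗ (fails at j=5)
  i=6: ✓ (all of [6,9])
  i=7: ✓ (all of [7,10])
  i=8: ✓ (all of [8,11])
  i=9: ✗ (fails at j=12)

0, 1, 6, 7, 8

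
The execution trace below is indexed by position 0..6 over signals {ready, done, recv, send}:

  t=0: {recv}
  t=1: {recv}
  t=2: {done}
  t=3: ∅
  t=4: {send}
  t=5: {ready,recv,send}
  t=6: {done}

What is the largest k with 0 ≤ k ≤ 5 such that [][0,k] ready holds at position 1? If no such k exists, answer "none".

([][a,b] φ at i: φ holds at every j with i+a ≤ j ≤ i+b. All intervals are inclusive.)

ready must hold from j=1 onward; find where it first fails.
  j=1: fails → no k works.

none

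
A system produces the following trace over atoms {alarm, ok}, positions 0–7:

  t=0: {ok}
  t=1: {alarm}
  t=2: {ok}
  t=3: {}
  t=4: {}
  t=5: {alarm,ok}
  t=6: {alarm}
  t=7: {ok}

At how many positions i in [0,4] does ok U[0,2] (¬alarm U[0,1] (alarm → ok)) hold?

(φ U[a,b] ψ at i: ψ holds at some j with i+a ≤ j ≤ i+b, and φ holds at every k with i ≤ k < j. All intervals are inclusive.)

Evaluate at each i in [0,4]:
  i=0: ✓ (rhs at j=0)
  i=1: ✗ (lhs fails at k=1 before rhs at j=2)
  i=2: ✓ (rhs at j=2)
  i=3: ✓ (rhs at j=3)
  i=4: ✓ (rhs at j=4)
Positions where it holds: {0, 2, 3, 4} → 4.

4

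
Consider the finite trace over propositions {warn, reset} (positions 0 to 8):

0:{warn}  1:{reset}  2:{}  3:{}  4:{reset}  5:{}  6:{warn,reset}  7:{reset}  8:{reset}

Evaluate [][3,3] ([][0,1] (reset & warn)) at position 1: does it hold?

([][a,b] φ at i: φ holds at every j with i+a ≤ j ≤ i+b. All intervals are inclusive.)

Check [][0,1] (reset & warn) at every j in [4,4]:
  j=4: fails at 4
Fails at j=4 → formula fails.

No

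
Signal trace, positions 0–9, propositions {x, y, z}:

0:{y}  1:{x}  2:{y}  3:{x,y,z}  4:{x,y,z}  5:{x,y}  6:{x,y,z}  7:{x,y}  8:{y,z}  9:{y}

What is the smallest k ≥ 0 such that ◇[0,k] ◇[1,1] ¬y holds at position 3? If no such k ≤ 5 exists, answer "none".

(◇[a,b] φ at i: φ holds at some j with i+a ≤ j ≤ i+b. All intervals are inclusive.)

Scan j = 3,4,… for ◇[1,1] ¬y:
  j=3: fails
  j=4: fails
  j=5: fails
  j=6: fails
  j=7: fails
  j=8: fails
No j in [3,8] satisfies it → none.

none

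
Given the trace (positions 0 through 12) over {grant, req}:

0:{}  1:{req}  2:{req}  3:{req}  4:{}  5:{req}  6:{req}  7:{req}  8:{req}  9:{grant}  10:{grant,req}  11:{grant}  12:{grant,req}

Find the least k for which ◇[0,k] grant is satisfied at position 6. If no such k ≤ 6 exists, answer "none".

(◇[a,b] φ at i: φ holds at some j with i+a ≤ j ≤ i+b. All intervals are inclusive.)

Scan j = 6,7,… for grant:
  j=6: fails
  j=7: fails
  j=8: fails
  j=9: holds
First hit at j=9, so smallest k = 9-6 = 3.

3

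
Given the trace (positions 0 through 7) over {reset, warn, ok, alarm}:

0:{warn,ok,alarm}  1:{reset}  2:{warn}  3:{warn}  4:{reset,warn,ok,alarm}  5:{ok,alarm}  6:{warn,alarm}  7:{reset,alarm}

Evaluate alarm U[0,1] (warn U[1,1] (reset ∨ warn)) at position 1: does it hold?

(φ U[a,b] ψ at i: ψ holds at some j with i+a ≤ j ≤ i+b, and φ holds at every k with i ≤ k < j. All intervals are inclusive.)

False

Need some j in [1,2] with (warn U[1,1] (reset ∨ warn)), and alarm at every k in [1,j-1].
  j=1: (warn U[1,1] (reset ∨ warn)) — fails.
  j=2: (warn U[1,1] (reset ∨ warn)) holds, but alarm fails at k=1 → not this j.
No j in the window works → until fails.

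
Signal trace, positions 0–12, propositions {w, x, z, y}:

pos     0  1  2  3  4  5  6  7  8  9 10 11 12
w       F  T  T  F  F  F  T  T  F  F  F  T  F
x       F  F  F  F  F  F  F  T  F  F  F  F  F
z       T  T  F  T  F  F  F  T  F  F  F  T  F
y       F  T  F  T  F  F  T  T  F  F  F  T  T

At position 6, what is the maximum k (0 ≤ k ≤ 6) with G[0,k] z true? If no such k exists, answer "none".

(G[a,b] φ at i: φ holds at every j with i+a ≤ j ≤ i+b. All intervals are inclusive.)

none

z must hold from j=6 onward; find where it first fails.
  j=6: fails → no k works.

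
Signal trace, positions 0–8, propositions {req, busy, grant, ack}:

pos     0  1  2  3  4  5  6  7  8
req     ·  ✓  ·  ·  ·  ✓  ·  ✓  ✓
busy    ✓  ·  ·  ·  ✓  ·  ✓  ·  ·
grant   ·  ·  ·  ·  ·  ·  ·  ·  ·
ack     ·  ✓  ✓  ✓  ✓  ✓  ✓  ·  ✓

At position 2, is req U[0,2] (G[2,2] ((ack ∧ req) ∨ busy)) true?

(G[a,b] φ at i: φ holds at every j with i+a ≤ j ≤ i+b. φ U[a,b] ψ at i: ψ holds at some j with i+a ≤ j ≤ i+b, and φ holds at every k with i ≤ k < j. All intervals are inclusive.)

Need some j in [2,4] with G[2,2] ((ack ∧ req) ∨ busy), and req at every k in [2,j-1].
  j=2: G[2,2] ((ack ∧ req) ∨ busy) holds; no prefix to check → satisfied.

Yes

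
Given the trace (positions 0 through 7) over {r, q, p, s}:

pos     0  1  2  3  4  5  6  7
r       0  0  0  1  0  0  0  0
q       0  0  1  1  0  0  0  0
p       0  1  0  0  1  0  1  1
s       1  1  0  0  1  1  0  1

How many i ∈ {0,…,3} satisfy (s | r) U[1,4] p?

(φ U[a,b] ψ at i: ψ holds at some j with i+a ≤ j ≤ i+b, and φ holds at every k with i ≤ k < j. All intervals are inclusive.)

Evaluate at each i in [0,3]:
  i=0: ✓ (rhs at j=1; lhs holds on [0,0])
  i=1: ✗ (lhs fails at k=2 before rhs at j=4)
  i=2: ✗ (lhs fails at k=2 before rhs at j=4)
  i=3: ✓ (rhs at j=4; lhs holds on [3,3])
Positions where it holds: {0, 3} → 2.

2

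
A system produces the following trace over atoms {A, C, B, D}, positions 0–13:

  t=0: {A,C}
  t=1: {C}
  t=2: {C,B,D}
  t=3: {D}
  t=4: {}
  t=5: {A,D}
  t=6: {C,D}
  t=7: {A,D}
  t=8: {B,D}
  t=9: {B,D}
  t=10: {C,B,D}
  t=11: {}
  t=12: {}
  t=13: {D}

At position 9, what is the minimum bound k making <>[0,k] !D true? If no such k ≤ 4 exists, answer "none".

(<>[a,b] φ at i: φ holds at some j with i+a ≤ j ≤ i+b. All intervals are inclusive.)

2

Scan j = 9,10,… for !D:
  j=9: fails
  j=10: fails
  j=11: holds
First hit at j=11, so smallest k = 11-9 = 2.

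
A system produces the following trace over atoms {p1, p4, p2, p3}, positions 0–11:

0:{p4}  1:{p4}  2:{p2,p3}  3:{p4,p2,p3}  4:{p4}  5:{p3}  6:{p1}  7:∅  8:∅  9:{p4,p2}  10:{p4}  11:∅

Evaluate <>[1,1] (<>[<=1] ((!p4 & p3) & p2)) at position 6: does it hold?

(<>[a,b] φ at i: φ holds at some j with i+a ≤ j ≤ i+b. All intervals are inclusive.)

False

Check <>[<=1] ((!p4 & p3) & p2) at each j in [7,7]:
  j=7: fails (none in [7,8])
No position in the window satisfies it → formula fails.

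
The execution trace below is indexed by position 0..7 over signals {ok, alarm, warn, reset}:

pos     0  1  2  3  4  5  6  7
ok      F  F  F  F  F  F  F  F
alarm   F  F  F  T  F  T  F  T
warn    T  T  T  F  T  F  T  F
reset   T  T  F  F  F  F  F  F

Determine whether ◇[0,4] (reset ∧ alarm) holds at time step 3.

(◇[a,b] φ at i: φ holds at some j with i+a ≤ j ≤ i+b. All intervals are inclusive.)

Check (reset ∧ alarm) at each j in [3,7]:
  j=3: false
  j=4: false
  j=5: false
  j=6: false
  j=7: false
No position in the window satisfies it → formula fails.

False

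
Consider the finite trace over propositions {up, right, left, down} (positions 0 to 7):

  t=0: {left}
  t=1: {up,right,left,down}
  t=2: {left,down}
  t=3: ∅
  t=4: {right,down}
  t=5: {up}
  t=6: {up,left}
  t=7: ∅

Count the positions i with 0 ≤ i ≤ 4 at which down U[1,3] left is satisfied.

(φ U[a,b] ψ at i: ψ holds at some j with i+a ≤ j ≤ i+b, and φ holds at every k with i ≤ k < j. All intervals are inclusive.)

1

Evaluate at each i in [0,4]:
  i=0: ✗ (lhs fails at k=0 before rhs at j=1)
  i=1: ✓ (rhs at j=2; lhs holds on [1,1])
  i=2: ✗ (no rhs in [3,5])
  i=3: ✗ (lhs fails at k=3 before rhs at j=6)
  i=4: ✗ (lhs fails at k=5 before rhs at j=6)
Positions where it holds: {1} → 1.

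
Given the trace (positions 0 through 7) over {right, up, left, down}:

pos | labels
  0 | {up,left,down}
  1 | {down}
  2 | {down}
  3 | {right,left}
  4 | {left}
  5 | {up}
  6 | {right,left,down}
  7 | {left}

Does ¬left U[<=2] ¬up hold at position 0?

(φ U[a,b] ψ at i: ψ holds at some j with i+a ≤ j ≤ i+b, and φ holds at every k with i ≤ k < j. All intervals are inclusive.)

Need some j in [0,2] with ¬up, and ¬left at every k in [0,j-1].
  j=0: ¬up false.
  j=1: ¬up holds, but ¬left fails at k=0 → not this j.
  j=2: ¬up holds, but ¬left fails at k=0 → not this j.
No j in the window works → until fails.

False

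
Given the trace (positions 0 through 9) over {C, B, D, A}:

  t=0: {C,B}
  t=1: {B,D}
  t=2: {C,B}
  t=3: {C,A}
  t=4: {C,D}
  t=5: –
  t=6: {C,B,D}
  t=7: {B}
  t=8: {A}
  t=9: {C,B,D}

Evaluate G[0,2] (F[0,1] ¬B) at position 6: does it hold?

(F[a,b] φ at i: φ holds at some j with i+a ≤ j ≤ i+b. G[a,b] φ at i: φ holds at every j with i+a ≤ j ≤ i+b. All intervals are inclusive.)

Check F[0,1] ¬B at every j in [6,8]:
  j=6: fails (none in [6,7])
  j=7: holds (witness at 8)
  j=8: holds (witness at 8)
Fails at j=6 → formula fails.

Does not hold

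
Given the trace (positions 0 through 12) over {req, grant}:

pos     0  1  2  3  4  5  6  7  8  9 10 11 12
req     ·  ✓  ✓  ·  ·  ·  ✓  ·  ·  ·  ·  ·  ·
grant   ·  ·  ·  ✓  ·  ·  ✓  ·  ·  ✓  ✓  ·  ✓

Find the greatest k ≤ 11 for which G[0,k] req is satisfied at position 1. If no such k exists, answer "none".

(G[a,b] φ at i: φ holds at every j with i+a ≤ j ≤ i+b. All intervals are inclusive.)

req must hold from j=1 onward; find where it first fails.
  j=1: holds
  j=2: holds
  j=3: fails
Holds on [1,2], so largest k = 1.

1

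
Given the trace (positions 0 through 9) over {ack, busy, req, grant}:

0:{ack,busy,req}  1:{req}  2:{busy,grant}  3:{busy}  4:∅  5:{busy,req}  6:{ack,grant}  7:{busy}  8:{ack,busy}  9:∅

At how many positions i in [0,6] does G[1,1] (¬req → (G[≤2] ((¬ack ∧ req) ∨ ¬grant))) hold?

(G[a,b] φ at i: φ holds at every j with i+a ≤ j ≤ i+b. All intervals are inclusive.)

Evaluate at each i in [0,6]:
  i=0: ✓ (all of [1,1])
  i=1: ✗ (fails at j=2)
  i=2: ✓ (all of [3,3])
  i=3: ✗ (fails at j=4)
  i=4: ✓ (all of [5,5])
  i=5: ✗ (fails at j=6)
  i=6: ✓ (all of [7,7])
Positions where it holds: {0, 2, 4, 6} → 4.

4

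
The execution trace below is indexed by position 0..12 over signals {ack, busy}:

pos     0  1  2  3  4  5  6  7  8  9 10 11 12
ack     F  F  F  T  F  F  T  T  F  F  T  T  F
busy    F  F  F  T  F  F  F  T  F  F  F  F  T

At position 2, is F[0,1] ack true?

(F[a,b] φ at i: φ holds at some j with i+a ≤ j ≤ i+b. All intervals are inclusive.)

Check ack at each j in [2,3]:
  j=2: false
  j=3: true
Found at j=3 → formula holds.

Yes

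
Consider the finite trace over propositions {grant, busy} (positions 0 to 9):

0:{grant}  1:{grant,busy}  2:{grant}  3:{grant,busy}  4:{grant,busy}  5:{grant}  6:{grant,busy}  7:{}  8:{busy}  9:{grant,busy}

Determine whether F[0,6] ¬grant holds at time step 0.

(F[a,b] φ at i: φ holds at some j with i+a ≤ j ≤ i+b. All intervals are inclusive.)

No

Check ¬grant at each j in [0,6]:
  j=0: false
  j=1: false
  j=2: false
  j=3: false
  j=4: false
  j=5: false
  j=6: false
No position in the window satisfies it → formula fails.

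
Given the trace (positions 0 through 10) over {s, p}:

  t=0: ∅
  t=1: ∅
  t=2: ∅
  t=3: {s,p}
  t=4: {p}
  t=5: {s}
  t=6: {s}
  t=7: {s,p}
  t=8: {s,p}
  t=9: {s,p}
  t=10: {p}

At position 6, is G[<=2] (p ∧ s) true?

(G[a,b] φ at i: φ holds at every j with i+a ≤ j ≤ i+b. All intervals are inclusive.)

False

Check (p ∧ s) at every j in [6,8]:
  j=6: false
  j=7: true
  j=8: true
Fails at j=6 → formula fails.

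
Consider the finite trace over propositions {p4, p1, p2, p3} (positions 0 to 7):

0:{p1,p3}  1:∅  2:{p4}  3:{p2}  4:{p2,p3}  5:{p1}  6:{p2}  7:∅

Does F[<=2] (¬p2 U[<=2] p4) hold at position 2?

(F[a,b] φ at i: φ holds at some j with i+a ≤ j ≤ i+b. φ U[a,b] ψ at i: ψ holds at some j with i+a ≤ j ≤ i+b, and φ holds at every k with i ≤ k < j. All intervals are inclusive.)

Check (¬p2 U[<=2] p4) at each j in [2,4]:
  j=2: holds
  j=3: fails
  j=4: fails
Found at j=2 → formula holds.

True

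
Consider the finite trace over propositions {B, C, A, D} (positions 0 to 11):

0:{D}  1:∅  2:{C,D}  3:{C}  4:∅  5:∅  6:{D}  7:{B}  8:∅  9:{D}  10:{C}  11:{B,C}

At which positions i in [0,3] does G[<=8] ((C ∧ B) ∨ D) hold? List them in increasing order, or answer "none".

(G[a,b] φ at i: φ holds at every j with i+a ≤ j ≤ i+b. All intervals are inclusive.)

Evaluate at each i in [0,3]:
  i=0: ✗ (fails at j=1)
  i=1: ✗ (fails at j=1)
  i=2: ✗ (fails at j=3)
  i=3: ✗ (fails at j=3)

none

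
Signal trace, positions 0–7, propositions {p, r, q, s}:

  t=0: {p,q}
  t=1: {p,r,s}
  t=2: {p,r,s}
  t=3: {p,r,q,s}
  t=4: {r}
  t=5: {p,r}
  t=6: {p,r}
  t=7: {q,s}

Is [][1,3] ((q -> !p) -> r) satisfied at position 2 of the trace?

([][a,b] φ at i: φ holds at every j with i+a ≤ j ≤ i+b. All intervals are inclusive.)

Yes

Check ((q -> !p) -> r) at every j in [3,5]:
  j=3: antecedent false → ✓
  j=4: antecedent true; consequent true → ✓
  j=5: antecedent true; consequent true → ✓
All positions satisfy it → formula holds.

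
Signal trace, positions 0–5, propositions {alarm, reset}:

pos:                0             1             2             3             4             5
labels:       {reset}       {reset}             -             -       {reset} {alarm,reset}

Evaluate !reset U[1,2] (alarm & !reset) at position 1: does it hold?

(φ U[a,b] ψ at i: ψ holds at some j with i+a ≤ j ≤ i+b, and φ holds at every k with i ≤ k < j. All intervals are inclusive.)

False

Need some j in [2,3] with (alarm & !reset), and !reset at every k in [1,j-1].
  j=2: (alarm & !reset) false.
  j=3: (alarm & !reset) false.
No j in the window works → until fails.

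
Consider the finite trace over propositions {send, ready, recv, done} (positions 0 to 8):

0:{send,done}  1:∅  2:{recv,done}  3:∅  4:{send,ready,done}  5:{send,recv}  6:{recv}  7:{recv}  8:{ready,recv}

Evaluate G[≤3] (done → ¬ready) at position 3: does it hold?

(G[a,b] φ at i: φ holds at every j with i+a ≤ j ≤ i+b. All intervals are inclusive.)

Check (done → ¬ready) at every j in [3,6]:
  j=3: antecedent false → ✓
  j=4: antecedent true; consequent false → ✗
  j=5: antecedent false → ✓
  j=6: antecedent false → ✓
Fails at j=4 → formula fails.

False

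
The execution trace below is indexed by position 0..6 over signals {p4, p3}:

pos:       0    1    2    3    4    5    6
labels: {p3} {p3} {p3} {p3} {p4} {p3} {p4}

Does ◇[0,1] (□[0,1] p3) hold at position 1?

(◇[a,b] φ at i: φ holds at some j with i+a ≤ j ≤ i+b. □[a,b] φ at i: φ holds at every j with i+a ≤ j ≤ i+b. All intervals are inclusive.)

Check □[0,1] p3 at each j in [1,2]:
  j=1: holds on [1,2]
  j=2: holds on [2,3]
Found at j=1 → formula holds.

Holds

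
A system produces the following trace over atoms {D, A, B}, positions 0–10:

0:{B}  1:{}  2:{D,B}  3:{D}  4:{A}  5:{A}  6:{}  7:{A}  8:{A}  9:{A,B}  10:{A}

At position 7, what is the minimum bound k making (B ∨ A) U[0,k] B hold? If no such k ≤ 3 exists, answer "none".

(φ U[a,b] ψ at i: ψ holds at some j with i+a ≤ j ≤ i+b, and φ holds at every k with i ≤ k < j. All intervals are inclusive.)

Need earliest j ≥ 7 with B, and (B ∨ A) at every k in [7,j-1].
  j=7: rhs fails.
  j=8: rhs fails.
  j=9: rhs holds; lhs holds on [7,8]. k = 2.

2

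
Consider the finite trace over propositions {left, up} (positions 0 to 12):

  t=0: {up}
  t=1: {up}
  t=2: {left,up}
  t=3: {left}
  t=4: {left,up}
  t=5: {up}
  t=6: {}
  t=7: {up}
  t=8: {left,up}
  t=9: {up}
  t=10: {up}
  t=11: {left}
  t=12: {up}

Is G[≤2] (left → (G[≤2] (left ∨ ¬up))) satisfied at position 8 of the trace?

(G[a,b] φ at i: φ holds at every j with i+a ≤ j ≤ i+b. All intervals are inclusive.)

No

Check (left → (G[≤2] (left ∨ ¬up))) at every j in [8,10]:
  j=8: antecedent true; consequent fails at 9 → ✗
  j=9: antecedent false → ✓
  j=10: antecedent false → ✓
Fails at j=8 → formula fails.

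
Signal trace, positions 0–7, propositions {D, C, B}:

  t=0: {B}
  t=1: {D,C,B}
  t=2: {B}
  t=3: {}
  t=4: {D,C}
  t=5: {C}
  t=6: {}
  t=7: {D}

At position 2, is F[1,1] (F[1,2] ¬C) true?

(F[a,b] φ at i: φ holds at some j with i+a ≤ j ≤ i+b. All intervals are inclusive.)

No

Check F[1,2] ¬C at each j in [3,3]:
  j=3: fails (none in [4,5])
No position in the window satisfies it → formula fails.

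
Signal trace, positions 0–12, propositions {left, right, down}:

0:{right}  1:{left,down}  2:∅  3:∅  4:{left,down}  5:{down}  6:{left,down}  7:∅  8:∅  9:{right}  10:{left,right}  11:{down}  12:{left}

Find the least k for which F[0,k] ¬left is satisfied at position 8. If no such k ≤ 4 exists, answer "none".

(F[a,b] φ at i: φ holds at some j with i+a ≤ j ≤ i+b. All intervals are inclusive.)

Scan j = 8,9,… for ¬left:
  j=8: holds
First hit at j=8, so smallest k = 8-8 = 0.

0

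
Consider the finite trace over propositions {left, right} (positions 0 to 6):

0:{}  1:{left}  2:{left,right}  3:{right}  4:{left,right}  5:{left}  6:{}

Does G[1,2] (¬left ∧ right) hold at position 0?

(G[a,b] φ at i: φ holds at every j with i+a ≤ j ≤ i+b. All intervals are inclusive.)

Check (¬left ∧ right) at every j in [1,2]:
  j=1: false
  j=2: false
Fails at j=1 → formula fails.

Does not hold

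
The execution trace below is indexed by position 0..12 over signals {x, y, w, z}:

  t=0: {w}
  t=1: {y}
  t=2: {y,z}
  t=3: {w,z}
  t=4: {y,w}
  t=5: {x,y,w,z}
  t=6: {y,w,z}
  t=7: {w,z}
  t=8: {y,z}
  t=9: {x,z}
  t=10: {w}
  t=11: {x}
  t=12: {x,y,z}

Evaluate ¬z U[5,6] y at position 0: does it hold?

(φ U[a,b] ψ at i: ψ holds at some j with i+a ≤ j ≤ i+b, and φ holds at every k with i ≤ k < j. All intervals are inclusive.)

False

Need some j in [5,6] with y, and ¬z at every k in [0,j-1].
  j=5: y holds, but ¬z fails at k=2 → not this j.
  j=6: y holds, but ¬z fails at k=2 → not this j.
No j in the window works → until fails.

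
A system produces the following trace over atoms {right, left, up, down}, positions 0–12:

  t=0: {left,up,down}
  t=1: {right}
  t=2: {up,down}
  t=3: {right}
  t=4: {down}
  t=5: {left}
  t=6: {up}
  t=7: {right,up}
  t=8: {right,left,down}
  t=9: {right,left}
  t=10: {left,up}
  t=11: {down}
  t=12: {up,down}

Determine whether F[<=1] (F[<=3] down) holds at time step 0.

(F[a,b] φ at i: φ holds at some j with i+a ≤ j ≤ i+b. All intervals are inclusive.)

Holds

Check F[<=3] down at each j in [0,1]:
  j=0: holds (witness at 0)
  j=1: holds (witness at 2)
Found at j=0 → formula holds.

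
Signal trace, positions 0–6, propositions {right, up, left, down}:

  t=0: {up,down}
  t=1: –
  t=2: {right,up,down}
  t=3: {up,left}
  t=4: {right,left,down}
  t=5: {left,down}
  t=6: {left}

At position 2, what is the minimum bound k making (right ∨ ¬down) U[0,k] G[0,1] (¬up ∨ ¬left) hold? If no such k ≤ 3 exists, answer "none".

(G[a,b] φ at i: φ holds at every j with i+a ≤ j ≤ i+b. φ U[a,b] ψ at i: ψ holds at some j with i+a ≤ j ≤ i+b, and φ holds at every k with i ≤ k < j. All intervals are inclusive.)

2

Need earliest j ≥ 2 with G[0,1] (¬up ∨ ¬left), and (right ∨ ¬down) at every k in [2,j-1].
  j=2: rhs fails.
  j=3: rhs fails.
  j=4: rhs holds; lhs holds on [2,3]. k = 2.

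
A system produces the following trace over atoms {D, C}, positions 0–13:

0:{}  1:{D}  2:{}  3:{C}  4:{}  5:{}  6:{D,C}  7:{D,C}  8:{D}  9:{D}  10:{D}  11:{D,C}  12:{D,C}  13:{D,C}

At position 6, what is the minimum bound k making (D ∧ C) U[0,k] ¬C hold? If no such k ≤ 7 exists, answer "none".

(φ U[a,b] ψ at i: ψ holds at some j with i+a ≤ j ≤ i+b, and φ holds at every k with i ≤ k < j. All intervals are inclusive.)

2

Need earliest j ≥ 6 with ¬C, and (D ∧ C) at every k in [6,j-1].
  j=6: rhs fails.
  j=7: rhs fails.
  j=8: rhs holds; lhs holds on [6,7]. k = 2.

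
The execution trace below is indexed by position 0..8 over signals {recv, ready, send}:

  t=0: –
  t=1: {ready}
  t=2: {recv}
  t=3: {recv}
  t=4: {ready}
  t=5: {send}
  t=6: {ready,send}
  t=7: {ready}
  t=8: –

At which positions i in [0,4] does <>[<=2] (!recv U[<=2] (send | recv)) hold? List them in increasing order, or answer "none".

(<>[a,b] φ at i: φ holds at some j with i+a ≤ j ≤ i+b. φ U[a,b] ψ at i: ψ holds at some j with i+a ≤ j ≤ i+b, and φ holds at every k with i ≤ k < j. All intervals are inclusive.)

0, 1, 2, 3, 4

Evaluate at each i in [0,4]:
  i=0: ✓ (witness j=0)
  i=1: ✓ (witness j=1)
  i=2: ✓ (witness j=2)
  i=3: ✓ (witness j=3)
  i=4: ✓ (witness j=4)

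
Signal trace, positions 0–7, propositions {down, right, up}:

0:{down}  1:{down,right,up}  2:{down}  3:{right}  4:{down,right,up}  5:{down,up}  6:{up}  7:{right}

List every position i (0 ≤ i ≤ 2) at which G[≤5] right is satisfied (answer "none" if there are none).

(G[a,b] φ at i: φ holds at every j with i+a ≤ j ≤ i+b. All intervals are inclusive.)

none

Evaluate at each i in [0,2]:
  i=0: ✗ (fails at j=0)
  i=1: ✗ (fails at j=2)
  i=2: ✗ (fails at j=2)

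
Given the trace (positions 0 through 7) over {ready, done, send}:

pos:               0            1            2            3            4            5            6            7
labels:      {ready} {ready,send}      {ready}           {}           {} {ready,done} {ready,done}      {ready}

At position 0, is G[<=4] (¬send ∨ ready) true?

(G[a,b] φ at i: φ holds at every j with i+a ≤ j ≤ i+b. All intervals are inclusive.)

Check (¬send ∨ ready) at every j in [0,4]:
  j=0: true
  j=1: true
  j=2: true
  j=3: true
  j=4: true
All positions satisfy it → formula holds.

Yes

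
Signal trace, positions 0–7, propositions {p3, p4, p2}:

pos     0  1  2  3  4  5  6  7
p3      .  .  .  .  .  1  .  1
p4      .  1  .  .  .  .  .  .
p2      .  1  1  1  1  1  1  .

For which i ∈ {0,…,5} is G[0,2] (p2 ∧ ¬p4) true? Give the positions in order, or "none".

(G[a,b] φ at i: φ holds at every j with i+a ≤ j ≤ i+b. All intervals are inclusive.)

Evaluate at each i in [0,5]:
  i=0: ✗ (fails at j=0)
  i=1: ✗ (fails at j=1)
  i=2: ✓ (all of [2,4])
  i=3: ✓ (all of [3,5])
  i=4: ✓ (all of [4,6])
  i=5: ✗ (fails at j=7)

2, 3, 4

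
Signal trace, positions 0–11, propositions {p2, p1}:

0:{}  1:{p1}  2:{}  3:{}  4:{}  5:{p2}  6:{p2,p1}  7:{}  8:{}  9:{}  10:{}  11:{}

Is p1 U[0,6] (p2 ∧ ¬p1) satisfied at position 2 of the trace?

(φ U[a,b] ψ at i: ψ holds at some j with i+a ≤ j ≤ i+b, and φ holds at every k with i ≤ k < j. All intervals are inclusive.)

Does not hold

Need some j in [2,8] with (p2 ∧ ¬p1), and p1 at every k in [2,j-1].
  j=2: (p2 ∧ ¬p1) false.
  j=3: (p2 ∧ ¬p1) false.
  j=4: (p2 ∧ ¬p1) false.
  j=5: (p2 ∧ ¬p1) holds, but p1 fails at k=2 → not this j.
  j=6: (p2 ∧ ¬p1) false.
  j=7: (p2 ∧ ¬p1) false.
  j=8: (p2 ∧ ¬p1) false.
No j in the window works → until fails.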